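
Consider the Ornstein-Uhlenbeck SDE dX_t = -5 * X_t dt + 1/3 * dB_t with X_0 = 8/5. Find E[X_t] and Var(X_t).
E[X_t] = 8*exp(-5*t)/5; Var(X_t) = 1/90 - exp(-10*t)/90

The OU SDE dX = -theta X dt + sigma dB admits the integrating factor exp(theta t): d(exp(theta t) X_t) = sigma exp(theta t) dB_t. Integrating from 0 to t:
  X_t = x_0 * exp(-theta t) + sigma * int_0^t exp(-theta (t-s)) dB_s.
The Itô integral has mean 0 and (by the Itô isometry) variance sigma^2 * int_0^t exp(-2 theta (t - s)) ds = sigma^2 * (1 - exp(-2 theta t)) / (2 theta).
With theta = 5, sigma = 1/3, x_0 = 8/5:
  E[X_t] = 8/5 * exp(-5 t) = 8*exp(-5*t)/5
  Var(X_t) = (1/3)^2 * (1 - exp(-2*5 t)) / (2 * 5) = 1/90 - exp(-10*t)/90.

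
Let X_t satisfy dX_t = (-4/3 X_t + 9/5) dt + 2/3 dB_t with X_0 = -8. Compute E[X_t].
E[X_t] = 27/20 - 187*exp(-4*t/3)/20

Taking expectations and using E[dB_t] = 0, the mean m(t) = E[X_t] satisfies the ODE m'(t) = a m(t) + b with m(0) = x_0. With a = -4/3, b = 9/5, x_0 = -8, the solution is
  m(t) = x_0 * exp(a t) + (b/a) * (exp(a t) - 1)
       = (-8) * exp((-4/3) t) + ((9/5)/(-4/3)) * (exp((-4/3) t) - 1)
       = 27/20 - 187*exp(-4*t/3)/20.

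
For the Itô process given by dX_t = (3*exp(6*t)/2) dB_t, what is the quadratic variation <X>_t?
<X>_t = 3*exp(12*t)/16 - 3/16

For an Itô process dX_t = a(t) dt + b(t) dB_t, the quadratic variation is <X>_t = int_0^t b(s)^2 ds (the drift term does not contribute). Here b(s) = 3*exp(6*s)/2, so
  b(s)^2 = 9*exp(12*s)/4.
Integrating from 0 to t:
  <X>_t = int_0^t (9*exp(12*s)/4) ds = 3*exp(12*t)/16 - 3/16.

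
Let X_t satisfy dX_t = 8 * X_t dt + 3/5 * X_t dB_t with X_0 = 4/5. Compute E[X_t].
E[X_t] = 4*exp(8*t)/5

For GBM dX = mu X dt + sigma X dB with X_0 = x_0, apply Itô to Y = log X: dY = (mu - sigma^2/2) dt + sigma dB, so Y_t = log(x_0) + (mu - sigma^2/2) t + sigma B_t and hence X_t = x_0 * exp((mu - sigma^2/2) t + sigma B_t).
With mu = 8, sigma = 3/5, x_0 = 4/5, this gives:
  X_t = 4/5 * exp((391/50) * t + (3/5) * B_t).
Since sigma*B_t ~ Normal(0, sigma^2 t), E[exp(sigma*B_t)] = exp(sigma^2 t / 2); so E[X_t] = x_0 * exp((mu - sigma^2/2) t) * exp(sigma^2 t / 2) = x_0 * exp(mu t) = 4*exp(8*t)/5.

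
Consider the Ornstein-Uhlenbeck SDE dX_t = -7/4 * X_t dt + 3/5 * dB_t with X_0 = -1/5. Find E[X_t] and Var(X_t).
E[X_t] = -exp(-7*t/4)/5; Var(X_t) = 18/175 - 18*exp(-7*t/2)/175

The OU SDE dX = -theta X dt + sigma dB admits the integrating factor exp(theta t): d(exp(theta t) X_t) = sigma exp(theta t) dB_t. Integrating from 0 to t:
  X_t = x_0 * exp(-theta t) + sigma * int_0^t exp(-theta (t-s)) dB_s.
The Itô integral has mean 0 and (by the Itô isometry) variance sigma^2 * int_0^t exp(-2 theta (t - s)) ds = sigma^2 * (1 - exp(-2 theta t)) / (2 theta).
With theta = 7/4, sigma = 3/5, x_0 = -1/5:
  E[X_t] = -1/5 * exp(-7/4 t) = -exp(-7*t/4)/5
  Var(X_t) = (3/5)^2 * (1 - exp(-2*7/4 t)) / (2 * 7/4) = 18/175 - 18*exp(-7*t/2)/175.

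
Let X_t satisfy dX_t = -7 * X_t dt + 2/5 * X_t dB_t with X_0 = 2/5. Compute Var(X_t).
Var(X_t) = (4*exp(4*t/25) - 4)*exp(-14*t)/25

For GBM dX = mu X dt + sigma X dB with X_0 = x_0, apply Itô to Y = log X: dY = (mu - sigma^2/2) dt + sigma dB, so Y_t = log(x_0) + (mu - sigma^2/2) t + sigma B_t and hence X_t = x_0 * exp((mu - sigma^2/2) t + sigma B_t).
With mu = -7, sigma = 2/5, x_0 = 2/5, this gives:
  X_t = 2/5 * exp((-177/25) * t + (2/5) * B_t).
Since sigma*B_t ~ Normal(0, sigma^2 t), E[exp(sigma*B_t)] = exp(sigma^2 t / 2); so E[X_t] = x_0 * exp((mu - sigma^2/2) t) * exp(sigma^2 t / 2) = x_0 * exp(mu t) = 2*exp(-7*t)/5.
Var(X_t) = E[X_t^2] - (E[X_t])^2 = x_0^2 * exp(2 mu t) * (exp(sigma^2 t) - 1) = (4*exp(4*t/25) - 4)*exp(-14*t)/25.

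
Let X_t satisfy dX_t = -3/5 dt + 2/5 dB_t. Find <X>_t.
<X>_t = 4*t/25

For an Itô process dX_t = a(t) dt + b(t) dB_t, the quadratic variation is <X>_t = int_0^t b(s)^2 ds (the drift term does not contribute). Here b(s) = 2/5, so
  b(s)^2 = 4/25.
Integrating from 0 to t:
  <X>_t = int_0^t (4/25) ds = 4*t/25.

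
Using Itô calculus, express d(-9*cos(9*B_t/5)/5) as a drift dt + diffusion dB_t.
d(-9*cos(9*B_t/5)/5) = (729*cos(9*B_t/5)/250) dt + (81*sin(9*B_t/5)/25) dB_t

Itô's formula for f(B_t) gives d f(B_t) = f'(B_t) dB_t + (1/2) f''(B_t) dt. Compute derivatives of f(x) = -9*cos(9*x/5)/5:
  f'(x)  = 81*sin(9*x/5)/25
  f''(x) = 729*cos(9*x/5)/125
Substitute x = B_t and multiply the f'' term by 1/2:
  drift     = (1/2) * (729*cos(9*x/5)/125) evaluated at B_t = 729*cos(9*B_t/5)/250
  diffusion = (81*sin(9*x/5)/25) evaluated at B_t = 81*sin(9*B_t/5)/25
Therefore d(-9*cos(9*B_t/5)/5) = (729*cos(9*B_t/5)/250) dt + (81*sin(9*B_t/5)/25) dB_t.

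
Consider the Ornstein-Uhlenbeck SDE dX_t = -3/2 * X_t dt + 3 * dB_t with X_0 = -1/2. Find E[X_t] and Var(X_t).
E[X_t] = -exp(-3*t/2)/2; Var(X_t) = 3 - 3*exp(-3*t)

The OU SDE dX = -theta X dt + sigma dB admits the integrating factor exp(theta t): d(exp(theta t) X_t) = sigma exp(theta t) dB_t. Integrating from 0 to t:
  X_t = x_0 * exp(-theta t) + sigma * int_0^t exp(-theta (t-s)) dB_s.
The Itô integral has mean 0 and (by the Itô isometry) variance sigma^2 * int_0^t exp(-2 theta (t - s)) ds = sigma^2 * (1 - exp(-2 theta t)) / (2 theta).
With theta = 3/2, sigma = 3, x_0 = -1/2:
  E[X_t] = -1/2 * exp(-3/2 t) = -exp(-3*t/2)/2
  Var(X_t) = (3)^2 * (1 - exp(-2*3/2 t)) / (2 * 3/2) = 3 - 3*exp(-3*t).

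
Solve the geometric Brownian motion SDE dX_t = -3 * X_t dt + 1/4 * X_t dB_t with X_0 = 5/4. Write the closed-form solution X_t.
X_t = 5/4 * exp((-97/32) * t + (1/4) * B_t)

For GBM dX = mu X dt + sigma X dB with X_0 = x_0, apply Itô to Y = log X: dY = (mu - sigma^2/2) dt + sigma dB, so Y_t = log(x_0) + (mu - sigma^2/2) t + sigma B_t and hence X_t = x_0 * exp((mu - sigma^2/2) t + sigma B_t).
With mu = -3, sigma = 1/4, x_0 = 5/4, this gives:
  X_t = 5/4 * exp((-97/32) * t + (1/4) * B_t).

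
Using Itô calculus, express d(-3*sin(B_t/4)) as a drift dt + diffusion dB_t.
d(-3*sin(B_t/4)) = (3*sin(B_t/4)/32) dt + (-3*cos(B_t/4)/4) dB_t

Itô's formula for f(B_t) gives d f(B_t) = f'(B_t) dB_t + (1/2) f''(B_t) dt. Compute derivatives of f(x) = -3*sin(x/4):
  f'(x)  = -3*cos(x/4)/4
  f''(x) = 3*sin(x/4)/16
Substitute x = B_t and multiply the f'' term by 1/2:
  drift     = (1/2) * (3*sin(x/4)/16) evaluated at B_t = 3*sin(B_t/4)/32
  diffusion = (-3*cos(x/4)/4) evaluated at B_t = -3*cos(B_t/4)/4
Therefore d(-3*sin(B_t/4)) = (3*sin(B_t/4)/32) dt + (-3*cos(B_t/4)/4) dB_t.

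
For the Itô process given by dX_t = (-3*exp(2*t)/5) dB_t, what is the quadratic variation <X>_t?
<X>_t = 9*exp(4*t)/100 - 9/100

For an Itô process dX_t = a(t) dt + b(t) dB_t, the quadratic variation is <X>_t = int_0^t b(s)^2 ds (the drift term does not contribute). Here b(s) = -3*exp(2*s)/5, so
  b(s)^2 = 9*exp(4*s)/25.
Integrating from 0 to t:
  <X>_t = int_0^t (9*exp(4*s)/25) ds = 9*exp(4*t)/100 - 9/100.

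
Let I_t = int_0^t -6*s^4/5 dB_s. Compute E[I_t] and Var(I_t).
E[I_t] = 0; Var(I_t) = 4*t^9/25

The Itô integral of a deterministic integrand f(s) has mean 0 because each increment f(s) * (B_{s+ds} - B_s) has mean 0. By the Itô isometry:
  Var( int_0^t f(s) dB_s ) = E[ (int_0^t f(s) dB_s)^2 ] = int_0^t f(s)^2 ds.
Here f(s) = -6*s^4/5, so f(s)^2 = 36*s^8/25. Integrate:
  int_0^t (36*s^8/25) ds = 4*t^9/25.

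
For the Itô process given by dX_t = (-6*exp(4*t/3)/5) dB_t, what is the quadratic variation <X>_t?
<X>_t = 27*exp(8*t/3)/50 - 27/50

For an Itô process dX_t = a(t) dt + b(t) dB_t, the quadratic variation is <X>_t = int_0^t b(s)^2 ds (the drift term does not contribute). Here b(s) = -6*exp(4*s/3)/5, so
  b(s)^2 = 36*exp(8*s/3)/25.
Integrating from 0 to t:
  <X>_t = int_0^t (36*exp(8*s/3)/25) ds = 27*exp(8*t/3)/50 - 27/50.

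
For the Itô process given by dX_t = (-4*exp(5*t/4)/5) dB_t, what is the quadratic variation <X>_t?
<X>_t = 32*exp(5*t/2)/125 - 32/125

For an Itô process dX_t = a(t) dt + b(t) dB_t, the quadratic variation is <X>_t = int_0^t b(s)^2 ds (the drift term does not contribute). Here b(s) = -4*exp(5*s/4)/5, so
  b(s)^2 = 16*exp(5*s/2)/25.
Integrating from 0 to t:
  <X>_t = int_0^t (16*exp(5*s/2)/25) ds = 32*exp(5*t/2)/125 - 32/125.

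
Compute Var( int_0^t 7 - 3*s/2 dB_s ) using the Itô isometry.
Var = t*(3*t^2 - 42*t + 196)/4

The Itô integral of a deterministic integrand f(s) has mean 0 because each increment f(s) * (B_{s+ds} - B_s) has mean 0. By the Itô isometry:
  Var( int_0^t f(s) dB_s ) = E[ (int_0^t f(s) dB_s)^2 ] = int_0^t f(s)^2 ds.
Here f(s) = 7 - 3*s/2, so f(s)^2 = (3*s - 14)^2/4. Integrate:
  int_0^t ((3*s - 14)^2/4) ds = t*(3*t^2 - 42*t + 196)/4.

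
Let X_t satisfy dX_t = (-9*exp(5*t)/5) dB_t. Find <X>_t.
<X>_t = 81*exp(10*t)/250 - 81/250

For an Itô process dX_t = a(t) dt + b(t) dB_t, the quadratic variation is <X>_t = int_0^t b(s)^2 ds (the drift term does not contribute). Here b(s) = -9*exp(5*s)/5, so
  b(s)^2 = 81*exp(10*s)/25.
Integrating from 0 to t:
  <X>_t = int_0^t (81*exp(10*s)/25) ds = 81*exp(10*t)/250 - 81/250.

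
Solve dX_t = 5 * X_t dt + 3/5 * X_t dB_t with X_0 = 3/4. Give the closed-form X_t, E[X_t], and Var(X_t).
X_t = 3/4 * exp((241/50) t + (3/5) B_t); E[X_t] = 3*exp(5*t)/4; Var(X_t) = 9*(exp(9*t/25) - 1)*exp(10*t)/16

For GBM dX = mu X dt + sigma X dB with X_0 = x_0, apply Itô to Y = log X: dY = (mu - sigma^2/2) dt + sigma dB, so Y_t = log(x_0) + (mu - sigma^2/2) t + sigma B_t and hence X_t = x_0 * exp((mu - sigma^2/2) t + sigma B_t).
With mu = 5, sigma = 3/5, x_0 = 3/4, this gives:
  X_t = 3/4 * exp((241/50) * t + (3/5) * B_t).
Since sigma*B_t ~ Normal(0, sigma^2 t), E[exp(sigma*B_t)] = exp(sigma^2 t / 2); so E[X_t] = x_0 * exp((mu - sigma^2/2) t) * exp(sigma^2 t / 2) = x_0 * exp(mu t) = 3*exp(5*t)/4.
Var(X_t) = E[X_t^2] - (E[X_t])^2 = x_0^2 * exp(2 mu t) * (exp(sigma^2 t) - 1) = 9*(exp(9*t/25) - 1)*exp(10*t)/16.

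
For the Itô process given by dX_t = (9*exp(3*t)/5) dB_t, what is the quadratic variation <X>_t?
<X>_t = 27*exp(6*t)/50 - 27/50

For an Itô process dX_t = a(t) dt + b(t) dB_t, the quadratic variation is <X>_t = int_0^t b(s)^2 ds (the drift term does not contribute). Here b(s) = 9*exp(3*s)/5, so
  b(s)^2 = 81*exp(6*s)/25.
Integrating from 0 to t:
  <X>_t = int_0^t (81*exp(6*s)/25) ds = 27*exp(6*t)/50 - 27/50.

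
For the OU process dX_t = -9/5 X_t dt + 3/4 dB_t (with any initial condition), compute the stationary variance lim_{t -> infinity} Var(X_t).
lim Var(X_t) = 5/32

The OU SDE dX = -theta X dt + sigma dB admits the integrating factor exp(theta t): d(exp(theta t) X_t) = sigma exp(theta t) dB_t. Integrating from 0 to t gives X_t = x_0 * exp(-theta t) + sigma * int_0^t exp(-theta (t-s)) dB_s for any initial x_0. The Itô integral has variance (by the Itô isometry) sigma^2 * int_0^t exp(-2 theta (t - s)) ds = sigma^2 * (1 - exp(-2 theta t)) / (2 theta), independent of x_0.
With theta = 9/5, sigma = 3/4:
  Var(X_t) = (3/4)^2 * (1 - exp(-2*9/5 t)) / (2 * 9/5) = 5/32 - 5*exp(-18*t/5)/32.
As t -> infinity, exp(-2*9/5 t) -> 0, so the stationary variance is sigma^2 / (2 theta) = 5/32.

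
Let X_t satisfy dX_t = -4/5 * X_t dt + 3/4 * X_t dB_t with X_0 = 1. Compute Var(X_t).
Var(X_t) = (exp(9*t/16) - 1)*exp(-8*t/5)

For GBM dX = mu X dt + sigma X dB with X_0 = x_0, apply Itô to Y = log X: dY = (mu - sigma^2/2) dt + sigma dB, so Y_t = log(x_0) + (mu - sigma^2/2) t + sigma B_t and hence X_t = x_0 * exp((mu - sigma^2/2) t + sigma B_t).
With mu = -4/5, sigma = 3/4, x_0 = 1, this gives:
  X_t = 1 * exp((-173/160) * t + (3/4) * B_t).
Since sigma*B_t ~ Normal(0, sigma^2 t), E[exp(sigma*B_t)] = exp(sigma^2 t / 2); so E[X_t] = x_0 * exp((mu - sigma^2/2) t) * exp(sigma^2 t / 2) = x_0 * exp(mu t) = exp(-4*t/5).
Var(X_t) = E[X_t^2] - (E[X_t])^2 = x_0^2 * exp(2 mu t) * (exp(sigma^2 t) - 1) = (exp(9*t/16) - 1)*exp(-8*t/5).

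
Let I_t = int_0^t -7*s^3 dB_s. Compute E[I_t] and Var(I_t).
E[I_t] = 0; Var(I_t) = 7*t^7

The Itô integral of a deterministic integrand f(s) has mean 0 because each increment f(s) * (B_{s+ds} - B_s) has mean 0. By the Itô isometry:
  Var( int_0^t f(s) dB_s ) = E[ (int_0^t f(s) dB_s)^2 ] = int_0^t f(s)^2 ds.
Here f(s) = -7*s^3, so f(s)^2 = 49*s^6. Integrate:
  int_0^t (49*s^6) ds = 7*t^7.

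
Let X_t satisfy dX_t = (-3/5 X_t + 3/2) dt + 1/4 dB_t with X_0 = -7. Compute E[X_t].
E[X_t] = 5/2 - 19*exp(-3*t/5)/2

Taking expectations and using E[dB_t] = 0, the mean m(t) = E[X_t] satisfies the ODE m'(t) = a m(t) + b with m(0) = x_0. With a = -3/5, b = 3/2, x_0 = -7, the solution is
  m(t) = x_0 * exp(a t) + (b/a) * (exp(a t) - 1)
       = (-7) * exp((-3/5) t) + ((3/2)/(-3/5)) * (exp((-3/5) t) - 1)
       = 5/2 - 19*exp(-3*t/5)/2.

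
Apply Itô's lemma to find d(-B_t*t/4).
d(-B_t*t/4) = (-B_t/4) dt + (-t/4) dB_t

Itô's formula for f(t, x): d f(t, B_t) = (f_t + (1/2) f_xx) dt + f_x dB_t. Compute partials of f(t, x) = -t*x/4:
  f_t(t,x)  = -x/4
  f_x(t,x)  = -t/4
  f_xx(t,x) = 0
Assemble drift = f_t + (1/2) f_xx = -x/4 and diffusion = f_x = -t/4. Substituting x = B_t:
  d(-B_t*t/4) = (-B_t/4) dt + (-t/4) dB_t.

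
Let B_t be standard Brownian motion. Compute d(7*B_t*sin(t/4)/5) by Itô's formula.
d(7*B_t*sin(t/4)/5) = (7*B_t*cos(t/4)/20) dt + (7*sin(t/4)/5) dB_t

Itô's formula for f(t, x): d f(t, B_t) = (f_t + (1/2) f_xx) dt + f_x dB_t. Compute partials of f(t, x) = 7*x*sin(t/4)/5:
  f_t(t,x)  = 7*x*cos(t/4)/20
  f_x(t,x)  = 7*sin(t/4)/5
  f_xx(t,x) = 0
Assemble drift = f_t + (1/2) f_xx = 7*x*cos(t/4)/20 and diffusion = f_x = 7*sin(t/4)/5. Substituting x = B_t:
  d(7*B_t*sin(t/4)/5) = (7*B_t*cos(t/4)/20) dt + (7*sin(t/4)/5) dB_t.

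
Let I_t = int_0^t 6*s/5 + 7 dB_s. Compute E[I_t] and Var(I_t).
E[I_t] = 0; Var(I_t) = t*(12*t^2 + 210*t + 1225)/25

The Itô integral of a deterministic integrand f(s) has mean 0 because each increment f(s) * (B_{s+ds} - B_s) has mean 0. By the Itô isometry:
  Var( int_0^t f(s) dB_s ) = E[ (int_0^t f(s) dB_s)^2 ] = int_0^t f(s)^2 ds.
Here f(s) = 6*s/5 + 7, so f(s)^2 = (6*s + 35)^2/25. Integrate:
  int_0^t ((6*s + 35)^2/25) ds = t*(12*t^2 + 210*t + 1225)/25.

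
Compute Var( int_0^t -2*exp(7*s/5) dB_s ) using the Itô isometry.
Var = 10*exp(14*t/5)/7 - 10/7

The Itô integral of a deterministic integrand f(s) has mean 0 because each increment f(s) * (B_{s+ds} - B_s) has mean 0. By the Itô isometry:
  Var( int_0^t f(s) dB_s ) = E[ (int_0^t f(s) dB_s)^2 ] = int_0^t f(s)^2 ds.
Here f(s) = -2*exp(7*s/5), so f(s)^2 = 4*exp(14*s/5). Integrate:
  int_0^t (4*exp(14*s/5)) ds = 10*exp(14*t/5)/7 - 10/7.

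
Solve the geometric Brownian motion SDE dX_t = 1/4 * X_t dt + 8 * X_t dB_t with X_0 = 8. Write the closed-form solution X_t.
X_t = 8 * exp((-127/4) * t + (8) * B_t)

For GBM dX = mu X dt + sigma X dB with X_0 = x_0, apply Itô to Y = log X: dY = (mu - sigma^2/2) dt + sigma dB, so Y_t = log(x_0) + (mu - sigma^2/2) t + sigma B_t and hence X_t = x_0 * exp((mu - sigma^2/2) t + sigma B_t).
With mu = 1/4, sigma = 8, x_0 = 8, this gives:
  X_t = 8 * exp((-127/4) * t + (8) * B_t).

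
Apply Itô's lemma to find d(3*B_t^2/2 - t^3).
d(3*B_t^2/2 - t^3) = (3/2 - 3*t^2) dt + (3*B_t) dB_t

Itô's formula for f(t, x): d f(t, B_t) = (f_t + (1/2) f_xx) dt + f_x dB_t. Compute partials of f(t, x) = -t^3 + 3*x^2/2:
  f_t(t,x)  = -3*t^2
  f_x(t,x)  = 3*x
  f_xx(t,x) = 3
Assemble drift = f_t + (1/2) f_xx = 3/2 - 3*t^2 and diffusion = f_x = 3*x. Substituting x = B_t:
  d(3*B_t^2/2 - t^3) = (3/2 - 3*t^2) dt + (3*B_t) dB_t.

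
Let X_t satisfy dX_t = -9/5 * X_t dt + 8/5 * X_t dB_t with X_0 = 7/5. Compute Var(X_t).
Var(X_t) = (49*exp(64*t/25) - 49)*exp(-18*t/5)/25

For GBM dX = mu X dt + sigma X dB with X_0 = x_0, apply Itô to Y = log X: dY = (mu - sigma^2/2) dt + sigma dB, so Y_t = log(x_0) + (mu - sigma^2/2) t + sigma B_t and hence X_t = x_0 * exp((mu - sigma^2/2) t + sigma B_t).
With mu = -9/5, sigma = 8/5, x_0 = 7/5, this gives:
  X_t = 7/5 * exp((-77/25) * t + (8/5) * B_t).
Since sigma*B_t ~ Normal(0, sigma^2 t), E[exp(sigma*B_t)] = exp(sigma^2 t / 2); so E[X_t] = x_0 * exp((mu - sigma^2/2) t) * exp(sigma^2 t / 2) = x_0 * exp(mu t) = 7*exp(-9*t/5)/5.
Var(X_t) = E[X_t^2] - (E[X_t])^2 = x_0^2 * exp(2 mu t) * (exp(sigma^2 t) - 1) = (49*exp(64*t/25) - 49)*exp(-18*t/5)/25.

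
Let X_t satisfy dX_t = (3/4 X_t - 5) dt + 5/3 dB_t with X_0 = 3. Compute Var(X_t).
Var(X_t) = 50*exp(3*t/2)/27 - 50/27

The variance V(t) = Var(X_t) satisfies V'(t) = 2 a V(t) + c^2 with V(0) = 0 (drift coefficient is linear in X, diffusion is constant). With a = 3/4, c = 5/3, the solution is
  V(t) = (c^2 / (2 a)) * (exp(2 a t) - 1)
       = ((5/3)^2 / (2*(3/4))) * (exp((3/2) t) - 1)
       = 50*exp(3*t/2)/27 - 50/27.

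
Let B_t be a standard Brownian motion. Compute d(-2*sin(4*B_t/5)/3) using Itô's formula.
d(-2*sin(4*B_t/5)/3) = (16*sin(4*B_t/5)/75) dt + (-8*cos(4*B_t/5)/15) dB_t

Itô's formula for f(B_t) gives d f(B_t) = f'(B_t) dB_t + (1/2) f''(B_t) dt. Compute derivatives of f(x) = -2*sin(4*x/5)/3:
  f'(x)  = -8*cos(4*x/5)/15
  f''(x) = 32*sin(4*x/5)/75
Substitute x = B_t and multiply the f'' term by 1/2:
  drift     = (1/2) * (32*sin(4*x/5)/75) evaluated at B_t = 16*sin(4*B_t/5)/75
  diffusion = (-8*cos(4*x/5)/15) evaluated at B_t = -8*cos(4*B_t/5)/15
Therefore d(-2*sin(4*B_t/5)/3) = (16*sin(4*B_t/5)/75) dt + (-8*cos(4*B_t/5)/15) dB_t.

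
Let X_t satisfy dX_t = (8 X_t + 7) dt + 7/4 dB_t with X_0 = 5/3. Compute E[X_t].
E[X_t] = 61*exp(8*t)/24 - 7/8

Taking expectations and using E[dB_t] = 0, the mean m(t) = E[X_t] satisfies the ODE m'(t) = a m(t) + b with m(0) = x_0. With a = 8, b = 7, x_0 = 5/3, the solution is
  m(t) = x_0 * exp(a t) + (b/a) * (exp(a t) - 1)
       = (5/3) * exp(8 t) + (7/8) * (exp(8 t) - 1)
       = 61*exp(8*t)/24 - 7/8.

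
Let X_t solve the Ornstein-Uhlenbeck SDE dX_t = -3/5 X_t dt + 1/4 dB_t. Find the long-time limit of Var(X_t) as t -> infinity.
lim Var(X_t) = 5/96

The OU SDE dX = -theta X dt + sigma dB admits the integrating factor exp(theta t): d(exp(theta t) X_t) = sigma exp(theta t) dB_t. Integrating from 0 to t gives X_t = x_0 * exp(-theta t) + sigma * int_0^t exp(-theta (t-s)) dB_s for any initial x_0. The Itô integral has variance (by the Itô isometry) sigma^2 * int_0^t exp(-2 theta (t - s)) ds = sigma^2 * (1 - exp(-2 theta t)) / (2 theta), independent of x_0.
With theta = 3/5, sigma = 1/4:
  Var(X_t) = (1/4)^2 * (1 - exp(-2*3/5 t)) / (2 * 3/5) = 5/96 - 5*exp(-6*t/5)/96.
As t -> infinity, exp(-2*3/5 t) -> 0, so the stationary variance is sigma^2 / (2 theta) = 5/96.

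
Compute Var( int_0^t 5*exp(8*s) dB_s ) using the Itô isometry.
Var = 25*exp(16*t)/16 - 25/16

The Itô integral of a deterministic integrand f(s) has mean 0 because each increment f(s) * (B_{s+ds} - B_s) has mean 0. By the Itô isometry:
  Var( int_0^t f(s) dB_s ) = E[ (int_0^t f(s) dB_s)^2 ] = int_0^t f(s)^2 ds.
Here f(s) = 5*exp(8*s), so f(s)^2 = 25*exp(16*s). Integrate:
  int_0^t (25*exp(16*s)) ds = 25*exp(16*t)/16 - 25/16.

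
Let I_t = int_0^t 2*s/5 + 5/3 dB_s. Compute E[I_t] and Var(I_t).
E[I_t] = 0; Var(I_t) = t*(12*t^2 + 150*t + 625)/225

The Itô integral of a deterministic integrand f(s) has mean 0 because each increment f(s) * (B_{s+ds} - B_s) has mean 0. By the Itô isometry:
  Var( int_0^t f(s) dB_s ) = E[ (int_0^t f(s) dB_s)^2 ] = int_0^t f(s)^2 ds.
Here f(s) = 2*s/5 + 5/3, so f(s)^2 = (6*s + 25)^2/225. Integrate:
  int_0^t ((6*s + 25)^2/225) ds = t*(12*t^2 + 150*t + 625)/225.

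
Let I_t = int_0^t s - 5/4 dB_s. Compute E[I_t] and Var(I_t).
E[I_t] = 0; Var(I_t) = t*(16*t^2 - 60*t + 75)/48

The Itô integral of a deterministic integrand f(s) has mean 0 because each increment f(s) * (B_{s+ds} - B_s) has mean 0. By the Itô isometry:
  Var( int_0^t f(s) dB_s ) = E[ (int_0^t f(s) dB_s)^2 ] = int_0^t f(s)^2 ds.
Here f(s) = s - 5/4, so f(s)^2 = (4*s - 5)^2/16. Integrate:
  int_0^t ((4*s - 5)^2/16) ds = t*(16*t^2 - 60*t + 75)/48.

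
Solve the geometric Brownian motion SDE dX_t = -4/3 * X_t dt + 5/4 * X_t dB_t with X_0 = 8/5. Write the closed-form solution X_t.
X_t = 8/5 * exp((-203/96) * t + (5/4) * B_t)

For GBM dX = mu X dt + sigma X dB with X_0 = x_0, apply Itô to Y = log X: dY = (mu - sigma^2/2) dt + sigma dB, so Y_t = log(x_0) + (mu - sigma^2/2) t + sigma B_t and hence X_t = x_0 * exp((mu - sigma^2/2) t + sigma B_t).
With mu = -4/3, sigma = 5/4, x_0 = 8/5, this gives:
  X_t = 8/5 * exp((-203/96) * t + (5/4) * B_t).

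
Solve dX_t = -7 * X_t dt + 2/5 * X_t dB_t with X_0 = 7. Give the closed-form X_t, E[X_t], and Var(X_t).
X_t = 7 * exp((-177/25) t + (2/5) B_t); E[X_t] = 7*exp(-7*t); Var(X_t) = (49*exp(4*t/25) - 49)*exp(-14*t)

For GBM dX = mu X dt + sigma X dB with X_0 = x_0, apply Itô to Y = log X: dY = (mu - sigma^2/2) dt + sigma dB, so Y_t = log(x_0) + (mu - sigma^2/2) t + sigma B_t and hence X_t = x_0 * exp((mu - sigma^2/2) t + sigma B_t).
With mu = -7, sigma = 2/5, x_0 = 7, this gives:
  X_t = 7 * exp((-177/25) * t + (2/5) * B_t).
Since sigma*B_t ~ Normal(0, sigma^2 t), E[exp(sigma*B_t)] = exp(sigma^2 t / 2); so E[X_t] = x_0 * exp((mu - sigma^2/2) t) * exp(sigma^2 t / 2) = x_0 * exp(mu t) = 7*exp(-7*t).
Var(X_t) = E[X_t^2] - (E[X_t])^2 = x_0^2 * exp(2 mu t) * (exp(sigma^2 t) - 1) = (49*exp(4*t/25) - 49)*exp(-14*t).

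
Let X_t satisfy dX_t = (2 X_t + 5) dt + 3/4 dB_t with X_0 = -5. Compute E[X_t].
E[X_t] = -5*exp(2*t)/2 - 5/2

Taking expectations and using E[dB_t] = 0, the mean m(t) = E[X_t] satisfies the ODE m'(t) = a m(t) + b with m(0) = x_0. With a = 2, b = 5, x_0 = -5, the solution is
  m(t) = x_0 * exp(a t) + (b/a) * (exp(a t) - 1)
       = (-5) * exp(2 t) + (5/2) * (exp(2 t) - 1)
       = -5*exp(2*t)/2 - 5/2.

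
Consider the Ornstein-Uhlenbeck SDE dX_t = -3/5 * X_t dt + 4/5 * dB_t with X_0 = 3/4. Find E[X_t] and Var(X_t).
E[X_t] = 3*exp(-3*t/5)/4; Var(X_t) = 8/15 - 8*exp(-6*t/5)/15

The OU SDE dX = -theta X dt + sigma dB admits the integrating factor exp(theta t): d(exp(theta t) X_t) = sigma exp(theta t) dB_t. Integrating from 0 to t:
  X_t = x_0 * exp(-theta t) + sigma * int_0^t exp(-theta (t-s)) dB_s.
The Itô integral has mean 0 and (by the Itô isometry) variance sigma^2 * int_0^t exp(-2 theta (t - s)) ds = sigma^2 * (1 - exp(-2 theta t)) / (2 theta).
With theta = 3/5, sigma = 4/5, x_0 = 3/4:
  E[X_t] = 3/4 * exp(-3/5 t) = 3*exp(-3*t/5)/4
  Var(X_t) = (4/5)^2 * (1 - exp(-2*3/5 t)) / (2 * 3/5) = 8/15 - 8*exp(-6*t/5)/15.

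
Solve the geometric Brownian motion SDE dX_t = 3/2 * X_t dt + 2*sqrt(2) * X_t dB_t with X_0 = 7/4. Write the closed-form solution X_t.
X_t = 7/4 * exp((-5/2) * t + (2*sqrt(2)) * B_t)

For GBM dX = mu X dt + sigma X dB with X_0 = x_0, apply Itô to Y = log X: dY = (mu - sigma^2/2) dt + sigma dB, so Y_t = log(x_0) + (mu - sigma^2/2) t + sigma B_t and hence X_t = x_0 * exp((mu - sigma^2/2) t + sigma B_t).
With mu = 3/2, sigma = 2*sqrt(2), x_0 = 7/4, this gives:
  X_t = 7/4 * exp((-5/2) * t + (2*sqrt(2)) * B_t).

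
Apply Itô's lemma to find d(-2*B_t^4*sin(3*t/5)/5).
d(-2*B_t^4*sin(3*t/5)/5) = (-6*B_t^2*(B_t^2*cos(3*t/5) + 10*sin(3*t/5))/25) dt + (-8*B_t^3*sin(3*t/5)/5) dB_t

Itô's formula for f(t, x): d f(t, B_t) = (f_t + (1/2) f_xx) dt + f_x dB_t. Compute partials of f(t, x) = -2*x^4*sin(3*t/5)/5:
  f_t(t,x)  = -6*x^4*cos(3*t/5)/25
  f_x(t,x)  = -8*x^3*sin(3*t/5)/5
  f_xx(t,x) = -24*x^2*sin(3*t/5)/5
Assemble drift = f_t + (1/2) f_xx = -6*x^2*(x^2*cos(3*t/5) + 10*sin(3*t/5))/25 and diffusion = f_x = -8*x^3*sin(3*t/5)/5. Substituting x = B_t:
  d(-2*B_t^4*sin(3*t/5)/5) = (-6*B_t^2*(B_t^2*cos(3*t/5) + 10*sin(3*t/5))/25) dt + (-8*B_t^3*sin(3*t/5)/5) dB_t.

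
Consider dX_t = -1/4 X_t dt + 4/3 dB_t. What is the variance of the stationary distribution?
lim Var(X_t) = 32/9

The OU SDE dX = -theta X dt + sigma dB admits the integrating factor exp(theta t): d(exp(theta t) X_t) = sigma exp(theta t) dB_t. Integrating from 0 to t gives X_t = x_0 * exp(-theta t) + sigma * int_0^t exp(-theta (t-s)) dB_s for any initial x_0. The Itô integral has variance (by the Itô isometry) sigma^2 * int_0^t exp(-2 theta (t - s)) ds = sigma^2 * (1 - exp(-2 theta t)) / (2 theta), independent of x_0.
With theta = 1/4, sigma = 4/3:
  Var(X_t) = (4/3)^2 * (1 - exp(-2*1/4 t)) / (2 * 1/4) = 32/9 - 32*exp(-t/2)/9.
As t -> infinity, exp(-2*1/4 t) -> 0, so the stationary variance is sigma^2 / (2 theta) = 32/9.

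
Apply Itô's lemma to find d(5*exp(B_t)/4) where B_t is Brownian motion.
d(5*exp(B_t)/4) = (5*exp(B_t)/8) dt + (5*exp(B_t)/4) dB_t

Itô's formula for f(B_t) gives d f(B_t) = f'(B_t) dB_t + (1/2) f''(B_t) dt. Compute derivatives of f(x) = 5*exp(x)/4:
  f'(x)  = 5*exp(x)/4
  f''(x) = 5*exp(x)/4
Substitute x = B_t and multiply the f'' term by 1/2:
  drift     = (1/2) * (5*exp(x)/4) evaluated at B_t = 5*exp(B_t)/8
  diffusion = (5*exp(x)/4) evaluated at B_t = 5*exp(B_t)/4
Therefore d(5*exp(B_t)/4) = (5*exp(B_t)/8) dt + (5*exp(B_t)/4) dB_t.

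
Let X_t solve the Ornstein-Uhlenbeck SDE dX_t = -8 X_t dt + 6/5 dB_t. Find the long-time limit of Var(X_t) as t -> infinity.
lim Var(X_t) = 9/100

The OU SDE dX = -theta X dt + sigma dB admits the integrating factor exp(theta t): d(exp(theta t) X_t) = sigma exp(theta t) dB_t. Integrating from 0 to t gives X_t = x_0 * exp(-theta t) + sigma * int_0^t exp(-theta (t-s)) dB_s for any initial x_0. The Itô integral has variance (by the Itô isometry) sigma^2 * int_0^t exp(-2 theta (t - s)) ds = sigma^2 * (1 - exp(-2 theta t)) / (2 theta), independent of x_0.
With theta = 8, sigma = 6/5:
  Var(X_t) = (6/5)^2 * (1 - exp(-2*8 t)) / (2 * 8) = 9/100 - 9*exp(-16*t)/100.
As t -> infinity, exp(-2*8 t) -> 0, so the stationary variance is sigma^2 / (2 theta) = 9/100.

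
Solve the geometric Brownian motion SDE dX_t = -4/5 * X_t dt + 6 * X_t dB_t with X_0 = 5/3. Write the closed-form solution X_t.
X_t = 5/3 * exp((-94/5) * t + (6) * B_t)

For GBM dX = mu X dt + sigma X dB with X_0 = x_0, apply Itô to Y = log X: dY = (mu - sigma^2/2) dt + sigma dB, so Y_t = log(x_0) + (mu - sigma^2/2) t + sigma B_t and hence X_t = x_0 * exp((mu - sigma^2/2) t + sigma B_t).
With mu = -4/5, sigma = 6, x_0 = 5/3, this gives:
  X_t = 5/3 * exp((-94/5) * t + (6) * B_t).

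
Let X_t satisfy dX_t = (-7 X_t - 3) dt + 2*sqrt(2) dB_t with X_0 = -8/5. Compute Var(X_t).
Var(X_t) = 4/7 - 4*exp(-14*t)/7

The variance V(t) = Var(X_t) satisfies V'(t) = 2 a V(t) + c^2 with V(0) = 0 (drift coefficient is linear in X, diffusion is constant). With a = -7, c = 2*sqrt(2), the solution is
  V(t) = (c^2 / (2 a)) * (exp(2 a t) - 1)
       = ((2*sqrt(2))^2 / (2*(-7))) * (exp((-14) t) - 1)
       = 4/7 - 4*exp(-14*t)/7.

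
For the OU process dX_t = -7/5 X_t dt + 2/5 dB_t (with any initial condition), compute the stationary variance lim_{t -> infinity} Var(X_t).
lim Var(X_t) = 2/35

The OU SDE dX = -theta X dt + sigma dB admits the integrating factor exp(theta t): d(exp(theta t) X_t) = sigma exp(theta t) dB_t. Integrating from 0 to t gives X_t = x_0 * exp(-theta t) + sigma * int_0^t exp(-theta (t-s)) dB_s for any initial x_0. The Itô integral has variance (by the Itô isometry) sigma^2 * int_0^t exp(-2 theta (t - s)) ds = sigma^2 * (1 - exp(-2 theta t)) / (2 theta), independent of x_0.
With theta = 7/5, sigma = 2/5:
  Var(X_t) = (2/5)^2 * (1 - exp(-2*7/5 t)) / (2 * 7/5) = 2/35 - 2*exp(-14*t/5)/35.
As t -> infinity, exp(-2*7/5 t) -> 0, so the stationary variance is sigma^2 / (2 theta) = 2/35.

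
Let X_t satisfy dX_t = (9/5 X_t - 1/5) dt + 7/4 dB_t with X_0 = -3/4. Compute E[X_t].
E[X_t] = 1/9 - 31*exp(9*t/5)/36

Taking expectations and using E[dB_t] = 0, the mean m(t) = E[X_t] satisfies the ODE m'(t) = a m(t) + b with m(0) = x_0. With a = 9/5, b = -1/5, x_0 = -3/4, the solution is
  m(t) = x_0 * exp(a t) + (b/a) * (exp(a t) - 1)
       = (-3/4) * exp((9/5) t) + ((-1/5)/(9/5)) * (exp((9/5) t) - 1)
       = 1/9 - 31*exp(9*t/5)/36.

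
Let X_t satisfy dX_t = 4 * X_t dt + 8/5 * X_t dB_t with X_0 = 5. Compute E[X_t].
E[X_t] = 5*exp(4*t)

For GBM dX = mu X dt + sigma X dB with X_0 = x_0, apply Itô to Y = log X: dY = (mu - sigma^2/2) dt + sigma dB, so Y_t = log(x_0) + (mu - sigma^2/2) t + sigma B_t and hence X_t = x_0 * exp((mu - sigma^2/2) t + sigma B_t).
With mu = 4, sigma = 8/5, x_0 = 5, this gives:
  X_t = 5 * exp((68/25) * t + (8/5) * B_t).
Since sigma*B_t ~ Normal(0, sigma^2 t), E[exp(sigma*B_t)] = exp(sigma^2 t / 2); so E[X_t] = x_0 * exp((mu - sigma^2/2) t) * exp(sigma^2 t / 2) = x_0 * exp(mu t) = 5*exp(4*t).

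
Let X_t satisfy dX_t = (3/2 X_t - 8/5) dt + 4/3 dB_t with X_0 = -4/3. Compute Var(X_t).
Var(X_t) = 16*exp(3*t)/27 - 16/27

The variance V(t) = Var(X_t) satisfies V'(t) = 2 a V(t) + c^2 with V(0) = 0 (drift coefficient is linear in X, diffusion is constant). With a = 3/2, c = 4/3, the solution is
  V(t) = (c^2 / (2 a)) * (exp(2 a t) - 1)
       = ((4/3)^2 / (2*(3/2))) * (exp(3 t) - 1)
       = 16*exp(3*t)/27 - 16/27.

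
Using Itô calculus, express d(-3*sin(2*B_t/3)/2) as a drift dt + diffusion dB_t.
d(-3*sin(2*B_t/3)/2) = (sin(2*B_t/3)/3) dt + (-cos(2*B_t/3)) dB_t

Itô's formula for f(B_t) gives d f(B_t) = f'(B_t) dB_t + (1/2) f''(B_t) dt. Compute derivatives of f(x) = -3*sin(2*x/3)/2:
  f'(x)  = -cos(2*x/3)
  f''(x) = 2*sin(2*x/3)/3
Substitute x = B_t and multiply the f'' term by 1/2:
  drift     = (1/2) * (2*sin(2*x/3)/3) evaluated at B_t = sin(2*B_t/3)/3
  diffusion = (-cos(2*x/3)) evaluated at B_t = -cos(2*B_t/3)
Therefore d(-3*sin(2*B_t/3)/2) = (sin(2*B_t/3)/3) dt + (-cos(2*B_t/3)) dB_t.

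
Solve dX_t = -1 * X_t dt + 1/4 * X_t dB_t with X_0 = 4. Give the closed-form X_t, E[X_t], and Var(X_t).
X_t = 4 * exp((-33/32) t + (1/4) B_t); E[X_t] = 4*exp(-t); Var(X_t) = (16*exp(t/16) - 16)*exp(-2*t)

For GBM dX = mu X dt + sigma X dB with X_0 = x_0, apply Itô to Y = log X: dY = (mu - sigma^2/2) dt + sigma dB, so Y_t = log(x_0) + (mu - sigma^2/2) t + sigma B_t and hence X_t = x_0 * exp((mu - sigma^2/2) t + sigma B_t).
With mu = -1, sigma = 1/4, x_0 = 4, this gives:
  X_t = 4 * exp((-33/32) * t + (1/4) * B_t).
Since sigma*B_t ~ Normal(0, sigma^2 t), E[exp(sigma*B_t)] = exp(sigma^2 t / 2); so E[X_t] = x_0 * exp((mu - sigma^2/2) t) * exp(sigma^2 t / 2) = x_0 * exp(mu t) = 4*exp(-t).
Var(X_t) = E[X_t^2] - (E[X_t])^2 = x_0^2 * exp(2 mu t) * (exp(sigma^2 t) - 1) = (16*exp(t/16) - 16)*exp(-2*t).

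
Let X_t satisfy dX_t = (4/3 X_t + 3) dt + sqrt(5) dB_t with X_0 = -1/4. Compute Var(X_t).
Var(X_t) = 15*exp(8*t/3)/8 - 15/8

The variance V(t) = Var(X_t) satisfies V'(t) = 2 a V(t) + c^2 with V(0) = 0 (drift coefficient is linear in X, diffusion is constant). With a = 4/3, c = sqrt(5), the solution is
  V(t) = (c^2 / (2 a)) * (exp(2 a t) - 1)
       = (sqrt(5)^2 / (2*(4/3))) * (exp((8/3) t) - 1)
       = 15*exp(8*t/3)/8 - 15/8.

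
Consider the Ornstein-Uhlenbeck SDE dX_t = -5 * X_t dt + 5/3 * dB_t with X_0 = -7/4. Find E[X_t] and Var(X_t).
E[X_t] = -7*exp(-5*t)/4; Var(X_t) = 5/18 - 5*exp(-10*t)/18

The OU SDE dX = -theta X dt + sigma dB admits the integrating factor exp(theta t): d(exp(theta t) X_t) = sigma exp(theta t) dB_t. Integrating from 0 to t:
  X_t = x_0 * exp(-theta t) + sigma * int_0^t exp(-theta (t-s)) dB_s.
The Itô integral has mean 0 and (by the Itô isometry) variance sigma^2 * int_0^t exp(-2 theta (t - s)) ds = sigma^2 * (1 - exp(-2 theta t)) / (2 theta).
With theta = 5, sigma = 5/3, x_0 = -7/4:
  E[X_t] = -7/4 * exp(-5 t) = -7*exp(-5*t)/4
  Var(X_t) = (5/3)^2 * (1 - exp(-2*5 t)) / (2 * 5) = 5/18 - 5*exp(-10*t)/18.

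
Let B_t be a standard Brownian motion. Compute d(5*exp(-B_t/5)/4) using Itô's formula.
d(5*exp(-B_t/5)/4) = (exp(-B_t/5)/40) dt + (-exp(-B_t/5)/4) dB_t

Itô's formula for f(B_t) gives d f(B_t) = f'(B_t) dB_t + (1/2) f''(B_t) dt. Compute derivatives of f(x) = 5*exp(-x/5)/4:
  f'(x)  = -exp(-x/5)/4
  f''(x) = exp(-x/5)/20
Substitute x = B_t and multiply the f'' term by 1/2:
  drift     = (1/2) * (exp(-x/5)/20) evaluated at B_t = exp(-B_t/5)/40
  diffusion = (-exp(-x/5)/4) evaluated at B_t = -exp(-B_t/5)/4
Therefore d(5*exp(-B_t/5)/4) = (exp(-B_t/5)/40) dt + (-exp(-B_t/5)/4) dB_t.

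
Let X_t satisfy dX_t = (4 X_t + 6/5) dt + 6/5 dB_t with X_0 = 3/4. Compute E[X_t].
E[X_t] = 21*exp(4*t)/20 - 3/10

Taking expectations and using E[dB_t] = 0, the mean m(t) = E[X_t] satisfies the ODE m'(t) = a m(t) + b with m(0) = x_0. With a = 4, b = 6/5, x_0 = 3/4, the solution is
  m(t) = x_0 * exp(a t) + (b/a) * (exp(a t) - 1)
       = (3/4) * exp(4 t) + ((6/5)/4) * (exp(4 t) - 1)
       = 21*exp(4*t)/20 - 3/10.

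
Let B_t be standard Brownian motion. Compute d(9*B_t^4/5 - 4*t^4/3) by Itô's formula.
d(9*B_t^4/5 - 4*t^4/3) = (54*B_t^2/5 - 16*t^3/3) dt + (36*B_t^3/5) dB_t

Itô's formula for f(t, x): d f(t, B_t) = (f_t + (1/2) f_xx) dt + f_x dB_t. Compute partials of f(t, x) = -4*t^4/3 + 9*x^4/5:
  f_t(t,x)  = -16*t^3/3
  f_x(t,x)  = 36*x^3/5
  f_xx(t,x) = 108*x^2/5
Assemble drift = f_t + (1/2) f_xx = -16*t^3/3 + 54*x^2/5 and diffusion = f_x = 36*x^3/5. Substituting x = B_t:
  d(9*B_t^4/5 - 4*t^4/3) = (54*B_t^2/5 - 16*t^3/3) dt + (36*B_t^3/5) dB_t.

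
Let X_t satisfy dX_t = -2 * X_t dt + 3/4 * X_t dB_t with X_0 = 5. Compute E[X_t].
E[X_t] = 5*exp(-2*t)

For GBM dX = mu X dt + sigma X dB with X_0 = x_0, apply Itô to Y = log X: dY = (mu - sigma^2/2) dt + sigma dB, so Y_t = log(x_0) + (mu - sigma^2/2) t + sigma B_t and hence X_t = x_0 * exp((mu - sigma^2/2) t + sigma B_t).
With mu = -2, sigma = 3/4, x_0 = 5, this gives:
  X_t = 5 * exp((-73/32) * t + (3/4) * B_t).
Since sigma*B_t ~ Normal(0, sigma^2 t), E[exp(sigma*B_t)] = exp(sigma^2 t / 2); so E[X_t] = x_0 * exp((mu - sigma^2/2) t) * exp(sigma^2 t / 2) = x_0 * exp(mu t) = 5*exp(-2*t).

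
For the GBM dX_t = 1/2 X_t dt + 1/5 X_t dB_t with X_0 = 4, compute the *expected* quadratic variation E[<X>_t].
E[<X>_t] = 8*exp(26*t/25)/13 - 8/13

<X>_t = int_0^t ((1/5) * X_s)^2 ds. Taking expectation inside the integral: E[<X>_t] = (1/5)^2 * int_0^t E[X_s^2] ds. For GBM, E[X_s^2] = x_0^2 * exp((2 mu + sigma^2) s). Integrating:
  E[<X>_t] = (1/5)^2 * 4^2 * (exp((2*(1/2) + (1/5)^2) t) - 1) / (2*(1/2) + (1/5)^2)
           = (1/5)^2 * 4^2 * (exp((26/25) t) - 1) / (26/25) = 8*exp(26*t/25)/13 - 8/13.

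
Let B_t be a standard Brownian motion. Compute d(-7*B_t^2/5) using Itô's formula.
d(-7*B_t^2/5) = (-7/5) dt + (-14*B_t/5) dB_t

Itô's formula for f(B_t) gives d f(B_t) = f'(B_t) dB_t + (1/2) f''(B_t) dt. Compute derivatives of f(x) = -7*x^2/5:
  f'(x)  = -14*x/5
  f''(x) = -14/5
Substitute x = B_t and multiply the f'' term by 1/2:
  drift     = (1/2) * (-14/5) evaluated at B_t = -7/5
  diffusion = (-14*x/5) evaluated at B_t = -14*B_t/5
Therefore d(-7*B_t^2/5) = (-7/5) dt + (-14*B_t/5) dB_t.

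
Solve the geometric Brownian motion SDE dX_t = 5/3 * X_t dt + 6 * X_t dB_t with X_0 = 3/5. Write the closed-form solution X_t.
X_t = 3/5 * exp((-49/3) * t + (6) * B_t)

For GBM dX = mu X dt + sigma X dB with X_0 = x_0, apply Itô to Y = log X: dY = (mu - sigma^2/2) dt + sigma dB, so Y_t = log(x_0) + (mu - sigma^2/2) t + sigma B_t and hence X_t = x_0 * exp((mu - sigma^2/2) t + sigma B_t).
With mu = 5/3, sigma = 6, x_0 = 3/5, this gives:
  X_t = 3/5 * exp((-49/3) * t + (6) * B_t).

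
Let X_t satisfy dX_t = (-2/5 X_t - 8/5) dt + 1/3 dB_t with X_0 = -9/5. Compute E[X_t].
E[X_t] = -4 + 11*exp(-2*t/5)/5

Taking expectations and using E[dB_t] = 0, the mean m(t) = E[X_t] satisfies the ODE m'(t) = a m(t) + b with m(0) = x_0. With a = -2/5, b = -8/5, x_0 = -9/5, the solution is
  m(t) = x_0 * exp(a t) + (b/a) * (exp(a t) - 1)
       = (-9/5) * exp((-2/5) t) + ((-8/5)/(-2/5)) * (exp((-2/5) t) - 1)
       = -4 + 11*exp(-2*t/5)/5.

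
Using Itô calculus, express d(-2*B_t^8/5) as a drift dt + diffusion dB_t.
d(-2*B_t^8/5) = (-56*B_t^6/5) dt + (-16*B_t^7/5) dB_t

Itô's formula for f(B_t) gives d f(B_t) = f'(B_t) dB_t + (1/2) f''(B_t) dt. Compute derivatives of f(x) = -2*x^8/5:
  f'(x)  = -16*x^7/5
  f''(x) = -112*x^6/5
Substitute x = B_t and multiply the f'' term by 1/2:
  drift     = (1/2) * (-112*x^6/5) evaluated at B_t = -56*B_t^6/5
  diffusion = (-16*x^7/5) evaluated at B_t = -16*B_t^7/5
Therefore d(-2*B_t^8/5) = (-56*B_t^6/5) dt + (-16*B_t^7/5) dB_t.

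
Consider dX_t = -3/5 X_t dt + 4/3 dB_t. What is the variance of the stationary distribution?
lim Var(X_t) = 40/27

The OU SDE dX = -theta X dt + sigma dB admits the integrating factor exp(theta t): d(exp(theta t) X_t) = sigma exp(theta t) dB_t. Integrating from 0 to t gives X_t = x_0 * exp(-theta t) + sigma * int_0^t exp(-theta (t-s)) dB_s for any initial x_0. The Itô integral has variance (by the Itô isometry) sigma^2 * int_0^t exp(-2 theta (t - s)) ds = sigma^2 * (1 - exp(-2 theta t)) / (2 theta), independent of x_0.
With theta = 3/5, sigma = 4/3:
  Var(X_t) = (4/3)^2 * (1 - exp(-2*3/5 t)) / (2 * 3/5) = 40/27 - 40*exp(-6*t/5)/27.
As t -> infinity, exp(-2*3/5 t) -> 0, so the stationary variance is sigma^2 / (2 theta) = 40/27.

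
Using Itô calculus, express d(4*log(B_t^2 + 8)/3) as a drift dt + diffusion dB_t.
d(4*log(B_t^2 + 8)/3) = (4*(8 - B_t^2)/(3*(B_t^2 + 8)^2)) dt + (8*B_t/(3*(B_t^2 + 8))) dB_t

Itô's formula for f(B_t) gives d f(B_t) = f'(B_t) dB_t + (1/2) f''(B_t) dt. Compute derivatives of f(x) = 4*log(x^2 + 8)/3:
  f'(x)  = 8*x/(3*(x^2 + 8))
  f''(x) = 8*(8 - x^2)/(3*(x^2 + 8)^2)
Substitute x = B_t and multiply the f'' term by 1/2:
  drift     = (1/2) * (8*(8 - x^2)/(3*(x^2 + 8)^2)) evaluated at B_t = 4*(8 - B_t^2)/(3*(B_t^2 + 8)^2)
  diffusion = (8*x/(3*(x^2 + 8))) evaluated at B_t = 8*B_t/(3*(B_t^2 + 8))
Therefore d(4*log(B_t^2 + 8)/3) = (4*(8 - B_t^2)/(3*(B_t^2 + 8)^2)) dt + (8*B_t/(3*(B_t^2 + 8))) dB_t.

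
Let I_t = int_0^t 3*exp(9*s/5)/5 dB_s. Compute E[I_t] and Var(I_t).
E[I_t] = 0; Var(I_t) = exp(18*t/5)/10 - 1/10

The Itô integral of a deterministic integrand f(s) has mean 0 because each increment f(s) * (B_{s+ds} - B_s) has mean 0. By the Itô isometry:
  Var( int_0^t f(s) dB_s ) = E[ (int_0^t f(s) dB_s)^2 ] = int_0^t f(s)^2 ds.
Here f(s) = 3*exp(9*s/5)/5, so f(s)^2 = 9*exp(18*s/5)/25. Integrate:
  int_0^t (9*exp(18*s/5)/25) ds = exp(18*t/5)/10 - 1/10.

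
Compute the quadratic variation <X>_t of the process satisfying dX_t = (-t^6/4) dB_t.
<X>_t = t^13/208

For an Itô process dX_t = a(t) dt + b(t) dB_t, the quadratic variation is <X>_t = int_0^t b(s)^2 ds (the drift term does not contribute). Here b(s) = -s^6/4, so
  b(s)^2 = s^12/16.
Integrating from 0 to t:
  <X>_t = int_0^t (s^12/16) ds = t^13/208.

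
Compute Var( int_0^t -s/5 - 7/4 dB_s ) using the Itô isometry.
Var = t*(16*t^2 + 420*t + 3675)/1200

The Itô integral of a deterministic integrand f(s) has mean 0 because each increment f(s) * (B_{s+ds} - B_s) has mean 0. By the Itô isometry:
  Var( int_0^t f(s) dB_s ) = E[ (int_0^t f(s) dB_s)^2 ] = int_0^t f(s)^2 ds.
Here f(s) = -s/5 - 7/4, so f(s)^2 = (4*s + 35)^2/400. Integrate:
  int_0^t ((4*s + 35)^2/400) ds = t*(16*t^2 + 420*t + 3675)/1200.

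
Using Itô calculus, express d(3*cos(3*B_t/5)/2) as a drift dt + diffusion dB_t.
d(3*cos(3*B_t/5)/2) = (-27*cos(3*B_t/5)/100) dt + (-9*sin(3*B_t/5)/10) dB_t

Itô's formula for f(B_t) gives d f(B_t) = f'(B_t) dB_t + (1/2) f''(B_t) dt. Compute derivatives of f(x) = 3*cos(3*x/5)/2:
  f'(x)  = -9*sin(3*x/5)/10
  f''(x) = -27*cos(3*x/5)/50
Substitute x = B_t and multiply the f'' term by 1/2:
  drift     = (1/2) * (-27*cos(3*x/5)/50) evaluated at B_t = -27*cos(3*B_t/5)/100
  diffusion = (-9*sin(3*x/5)/10) evaluated at B_t = -9*sin(3*B_t/5)/10
Therefore d(3*cos(3*B_t/5)/2) = (-27*cos(3*B_t/5)/100) dt + (-9*sin(3*B_t/5)/10) dB_t.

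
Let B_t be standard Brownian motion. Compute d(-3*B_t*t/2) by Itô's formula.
d(-3*B_t*t/2) = (-3*B_t/2) dt + (-3*t/2) dB_t

Itô's formula for f(t, x): d f(t, B_t) = (f_t + (1/2) f_xx) dt + f_x dB_t. Compute partials of f(t, x) = -3*t*x/2:
  f_t(t,x)  = -3*x/2
  f_x(t,x)  = -3*t/2
  f_xx(t,x) = 0
Assemble drift = f_t + (1/2) f_xx = -3*x/2 and diffusion = f_x = -3*t/2. Substituting x = B_t:
  d(-3*B_t*t/2) = (-3*B_t/2) dt + (-3*t/2) dB_t.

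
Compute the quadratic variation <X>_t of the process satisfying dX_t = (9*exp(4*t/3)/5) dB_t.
<X>_t = 243*exp(8*t/3)/200 - 243/200

For an Itô process dX_t = a(t) dt + b(t) dB_t, the quadratic variation is <X>_t = int_0^t b(s)^2 ds (the drift term does not contribute). Here b(s) = 9*exp(4*s/3)/5, so
  b(s)^2 = 81*exp(8*s/3)/25.
Integrating from 0 to t:
  <X>_t = int_0^t (81*exp(8*s/3)/25) ds = 243*exp(8*t/3)/200 - 243/200.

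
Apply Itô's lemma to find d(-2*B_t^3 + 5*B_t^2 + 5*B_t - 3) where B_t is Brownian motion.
d(-2*B_t^3 + 5*B_t^2 + 5*B_t - 3) = (5 - 6*B_t) dt + (-6*B_t^2 + 10*B_t + 5) dB_t

Itô's formula for f(B_t) gives d f(B_t) = f'(B_t) dB_t + (1/2) f''(B_t) dt. Compute derivatives of f(x) = -2*x^3 + 5*x^2 + 5*x - 3:
  f'(x)  = -6*x^2 + 10*x + 5
  f''(x) = 10 - 12*x
Substitute x = B_t and multiply the f'' term by 1/2:
  drift     = (1/2) * (10 - 12*x) evaluated at B_t = 5 - 6*B_t
  diffusion = (-6*x^2 + 10*x + 5) evaluated at B_t = -6*B_t^2 + 10*B_t + 5
Therefore d(-2*B_t^3 + 5*B_t^2 + 5*B_t - 3) = (5 - 6*B_t) dt + (-6*B_t^2 + 10*B_t + 5) dB_t.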